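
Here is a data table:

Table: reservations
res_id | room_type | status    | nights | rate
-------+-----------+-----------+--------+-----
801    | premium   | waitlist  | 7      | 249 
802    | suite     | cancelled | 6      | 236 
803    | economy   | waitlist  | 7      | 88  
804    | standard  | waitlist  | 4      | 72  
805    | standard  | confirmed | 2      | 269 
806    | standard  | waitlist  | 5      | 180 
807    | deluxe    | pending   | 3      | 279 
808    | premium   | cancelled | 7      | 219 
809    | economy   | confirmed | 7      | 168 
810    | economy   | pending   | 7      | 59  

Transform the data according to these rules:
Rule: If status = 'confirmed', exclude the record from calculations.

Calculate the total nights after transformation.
46

Step 1: Identify records where status = 'confirmed'
Step 2: The excluded records sum to 9
Step 3: Original total nights = 55
Step 4: Remaining total = 55 - 9 = 46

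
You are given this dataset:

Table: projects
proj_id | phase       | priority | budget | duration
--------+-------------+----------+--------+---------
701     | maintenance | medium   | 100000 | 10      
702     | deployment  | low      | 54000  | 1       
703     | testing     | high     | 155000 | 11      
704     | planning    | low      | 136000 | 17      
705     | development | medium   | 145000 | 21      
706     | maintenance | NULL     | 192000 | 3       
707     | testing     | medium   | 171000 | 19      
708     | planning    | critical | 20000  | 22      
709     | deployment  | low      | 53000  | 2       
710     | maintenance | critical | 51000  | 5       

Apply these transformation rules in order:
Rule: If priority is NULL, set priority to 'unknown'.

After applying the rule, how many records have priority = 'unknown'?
1

Step 1: Count records where priority IS NULL
Step 2: Found 1 records with NULL priority
Step 3: These records will have priority set to 'unknown'
Step 4: Records already having priority = 'unknown': 0
Step 5: Answer: 1 + 0 = 1 records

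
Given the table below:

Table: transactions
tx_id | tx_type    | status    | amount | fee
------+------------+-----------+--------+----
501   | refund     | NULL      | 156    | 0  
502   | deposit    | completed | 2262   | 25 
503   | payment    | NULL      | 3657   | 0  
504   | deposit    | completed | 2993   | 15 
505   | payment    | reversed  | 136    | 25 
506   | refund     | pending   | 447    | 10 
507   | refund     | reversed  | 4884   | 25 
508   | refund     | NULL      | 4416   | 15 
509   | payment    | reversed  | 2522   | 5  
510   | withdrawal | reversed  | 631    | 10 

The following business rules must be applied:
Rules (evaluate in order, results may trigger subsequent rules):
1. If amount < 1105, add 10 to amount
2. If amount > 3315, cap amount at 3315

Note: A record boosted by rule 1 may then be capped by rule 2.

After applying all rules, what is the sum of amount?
19132

Step 1: Apply rule 1 to records with amount < 1105
  - 4 records get bonus of 10
  - Of these, 0 records then exceed 3315 and get capped
Step 2: Apply rule 2 to records with amount > 3315
  - 3 records (original) are capped
Step 3: Calculate final sum = 19132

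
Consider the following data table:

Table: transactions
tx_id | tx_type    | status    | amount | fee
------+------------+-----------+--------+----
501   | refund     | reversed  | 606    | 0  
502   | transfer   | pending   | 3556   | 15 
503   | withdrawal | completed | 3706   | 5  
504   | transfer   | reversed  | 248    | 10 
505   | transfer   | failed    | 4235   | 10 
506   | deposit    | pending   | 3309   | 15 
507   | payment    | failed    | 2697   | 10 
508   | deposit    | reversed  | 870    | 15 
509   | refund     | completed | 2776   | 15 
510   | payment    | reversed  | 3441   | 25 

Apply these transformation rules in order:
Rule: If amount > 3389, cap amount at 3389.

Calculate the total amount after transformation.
24062

Step 1: 4 records have amount > 3389
Step 2: These records originally summed to 14938
Step 3: After capping: 4 × 3389 = 13556
Step 4: Unaffected records sum: 10506
Step 5: Final sum = 13556 + 10506 = 24062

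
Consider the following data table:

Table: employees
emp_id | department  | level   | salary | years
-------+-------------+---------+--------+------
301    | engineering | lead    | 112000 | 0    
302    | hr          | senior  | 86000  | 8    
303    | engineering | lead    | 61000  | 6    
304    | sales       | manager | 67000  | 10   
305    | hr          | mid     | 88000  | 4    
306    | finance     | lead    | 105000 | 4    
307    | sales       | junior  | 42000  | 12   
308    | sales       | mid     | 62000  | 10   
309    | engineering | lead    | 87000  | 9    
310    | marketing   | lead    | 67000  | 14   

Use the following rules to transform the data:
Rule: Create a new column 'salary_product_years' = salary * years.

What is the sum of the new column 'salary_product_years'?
5341000

Step 1: For each record, compute salary * years
Example calculations:
  112000 * 0 = 0
  86000 * 8 = 688000
  61000 * 6 = 366000
  ...
Step 2: Sum all derived values
Step 3: Total = 5341000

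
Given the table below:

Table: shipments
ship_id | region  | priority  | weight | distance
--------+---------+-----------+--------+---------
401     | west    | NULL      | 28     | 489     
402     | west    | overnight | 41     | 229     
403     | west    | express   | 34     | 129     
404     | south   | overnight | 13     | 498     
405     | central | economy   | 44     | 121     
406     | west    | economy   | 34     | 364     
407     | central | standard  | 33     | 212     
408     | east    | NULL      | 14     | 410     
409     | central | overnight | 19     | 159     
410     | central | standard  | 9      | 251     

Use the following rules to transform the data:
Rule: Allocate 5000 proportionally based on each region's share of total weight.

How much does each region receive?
central: 1951.67, east: 260.22, south: 241.64, west: 2546.47

Step 1: Calculate total weight = 269
Step 2: Calculate each region's proportion:
  central: 105/269 = 39.03% → 1951.67
  east: 14/269 = 5.20% → 260.22
  south: 13/269 = 4.83% → 241.64
  west: 137/269 = 50.93% → 2546.47
Step 3: Verify: sum of allocations ≈ 5000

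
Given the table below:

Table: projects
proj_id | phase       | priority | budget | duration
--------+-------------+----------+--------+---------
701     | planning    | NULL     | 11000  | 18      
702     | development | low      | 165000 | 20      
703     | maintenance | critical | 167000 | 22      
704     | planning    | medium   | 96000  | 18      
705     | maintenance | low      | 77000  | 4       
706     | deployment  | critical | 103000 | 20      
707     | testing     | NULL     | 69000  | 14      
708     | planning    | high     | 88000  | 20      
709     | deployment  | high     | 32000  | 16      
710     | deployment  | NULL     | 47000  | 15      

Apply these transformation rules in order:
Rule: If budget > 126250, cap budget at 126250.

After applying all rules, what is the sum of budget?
775500

Step 1: 2 records have budget > 126250
Step 2: These records originally summed to 332000
Step 3: After capping: 2 × 126250 = 252500
Step 4: Unaffected records sum: 523000
Step 5: Final sum = 252500 + 523000 = 775500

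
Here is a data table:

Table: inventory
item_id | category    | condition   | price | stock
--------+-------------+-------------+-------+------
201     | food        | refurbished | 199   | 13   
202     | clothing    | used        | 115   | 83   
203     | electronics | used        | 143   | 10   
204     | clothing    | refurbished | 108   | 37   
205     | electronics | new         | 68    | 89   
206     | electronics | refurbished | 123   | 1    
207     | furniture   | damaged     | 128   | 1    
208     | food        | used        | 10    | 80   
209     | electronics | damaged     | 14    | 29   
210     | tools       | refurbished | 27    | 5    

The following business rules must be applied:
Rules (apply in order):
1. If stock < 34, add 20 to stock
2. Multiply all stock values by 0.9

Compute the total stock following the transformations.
421.2

Step 1: Apply Rule 1 - Add 20 to records with stock < 34
  - 6 records affected: 59 + (6 × 20) = 179
  - Unaffected records: 289
  - Sum after Rule 1: 468
Step 2: Apply Rule 2 - Multiply all by 0.9
  - 468 × 0.9 = 421.2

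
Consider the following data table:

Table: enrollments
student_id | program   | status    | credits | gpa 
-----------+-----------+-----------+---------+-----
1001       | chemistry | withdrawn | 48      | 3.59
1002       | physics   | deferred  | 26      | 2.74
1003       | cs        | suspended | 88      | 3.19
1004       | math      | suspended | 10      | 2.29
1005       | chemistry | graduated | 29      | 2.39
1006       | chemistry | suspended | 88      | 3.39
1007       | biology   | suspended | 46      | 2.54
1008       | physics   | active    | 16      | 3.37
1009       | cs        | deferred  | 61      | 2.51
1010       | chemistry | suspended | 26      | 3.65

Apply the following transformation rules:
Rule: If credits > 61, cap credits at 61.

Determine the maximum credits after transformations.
61

Step 1: Original maximum credits = 88
Step 2: Apply cap at 61
Step 3: 2 records had credits > 61 and were capped
Step 4: Maximum after transformation = 61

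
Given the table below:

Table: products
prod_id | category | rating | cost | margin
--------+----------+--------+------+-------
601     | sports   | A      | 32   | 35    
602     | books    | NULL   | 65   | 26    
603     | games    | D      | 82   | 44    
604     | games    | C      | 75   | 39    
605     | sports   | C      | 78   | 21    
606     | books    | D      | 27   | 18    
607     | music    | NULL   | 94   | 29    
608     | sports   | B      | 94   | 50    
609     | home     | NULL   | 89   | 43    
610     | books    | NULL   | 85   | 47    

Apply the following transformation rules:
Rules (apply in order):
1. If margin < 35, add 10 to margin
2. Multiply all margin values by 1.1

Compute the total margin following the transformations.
431.2

Step 1: Apply Rule 1 - Add 10 to records with margin < 35
  - 4 records affected: 94 + (4 × 10) = 134
  - Unaffected records: 258
  - Sum after Rule 1: 392
Step 2: Apply Rule 2 - Multiply all by 1.1
  - 392 × 1.1 = 431.2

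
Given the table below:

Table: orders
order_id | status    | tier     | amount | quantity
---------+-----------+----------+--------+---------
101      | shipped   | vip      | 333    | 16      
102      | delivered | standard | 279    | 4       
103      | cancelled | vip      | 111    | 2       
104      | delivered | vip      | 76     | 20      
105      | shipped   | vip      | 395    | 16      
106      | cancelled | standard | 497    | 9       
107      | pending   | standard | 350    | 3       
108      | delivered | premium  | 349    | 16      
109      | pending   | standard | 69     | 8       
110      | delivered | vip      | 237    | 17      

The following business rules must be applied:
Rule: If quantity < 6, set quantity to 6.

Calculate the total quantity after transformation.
120

Step 1: 3 records have quantity < 6
Step 2: These records originally summed to 9
Step 3: After setting to minimum: 3 × 6 = 18
Step 4: Unaffected records sum: 102
Step 5: Final sum = 18 + 102 = 120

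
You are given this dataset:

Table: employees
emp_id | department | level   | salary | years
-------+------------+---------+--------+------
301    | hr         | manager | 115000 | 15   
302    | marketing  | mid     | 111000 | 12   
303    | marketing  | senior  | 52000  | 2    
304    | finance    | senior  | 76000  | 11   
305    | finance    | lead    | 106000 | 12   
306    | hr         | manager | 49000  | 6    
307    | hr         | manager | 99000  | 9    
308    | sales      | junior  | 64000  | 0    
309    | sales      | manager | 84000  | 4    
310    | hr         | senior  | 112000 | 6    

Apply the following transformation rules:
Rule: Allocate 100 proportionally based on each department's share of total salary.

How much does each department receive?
finance: 20.97, hr: 43.2, marketing: 18.78, sales: 17.05

Step 1: Calculate total salary = 868000
Step 2: Calculate each department's proportion:
  finance: 182000/868000 = 20.97% → 20.97
  hr: 375000/868000 = 43.20% → 43.2
  marketing: 163000/868000 = 18.78% → 18.78
  sales: 148000/868000 = 17.05% → 17.05
Step 3: Verify: sum of allocations ≈ 100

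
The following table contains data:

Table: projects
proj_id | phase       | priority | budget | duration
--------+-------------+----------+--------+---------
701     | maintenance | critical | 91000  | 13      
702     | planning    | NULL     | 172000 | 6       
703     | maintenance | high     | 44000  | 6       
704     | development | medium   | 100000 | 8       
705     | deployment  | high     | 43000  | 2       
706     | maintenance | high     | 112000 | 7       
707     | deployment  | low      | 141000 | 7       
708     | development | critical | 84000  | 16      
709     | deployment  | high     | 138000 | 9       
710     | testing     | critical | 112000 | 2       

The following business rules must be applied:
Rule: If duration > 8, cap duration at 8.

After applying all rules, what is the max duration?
8

Step 1: Original maximum duration = 16
Step 2: Apply cap at 8
Step 3: 3 records had duration > 8 and were capped
Step 4: Maximum after transformation = 8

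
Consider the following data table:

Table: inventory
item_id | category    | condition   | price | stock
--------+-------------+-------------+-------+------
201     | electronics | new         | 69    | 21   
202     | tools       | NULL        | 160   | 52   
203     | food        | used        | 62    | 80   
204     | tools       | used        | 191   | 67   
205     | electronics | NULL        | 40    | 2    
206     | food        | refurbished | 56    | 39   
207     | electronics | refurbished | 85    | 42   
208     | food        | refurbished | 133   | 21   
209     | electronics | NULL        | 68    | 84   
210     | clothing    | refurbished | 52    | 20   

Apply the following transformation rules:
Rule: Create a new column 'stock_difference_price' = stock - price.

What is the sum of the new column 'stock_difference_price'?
-488

Step 1: For each record, compute stock - price
Example calculations:
  21 - 69 = -48
  52 - 160 = -108
  80 - 62 = 18
  ...
Step 2: Sum all derived values
Step 3: Total = -488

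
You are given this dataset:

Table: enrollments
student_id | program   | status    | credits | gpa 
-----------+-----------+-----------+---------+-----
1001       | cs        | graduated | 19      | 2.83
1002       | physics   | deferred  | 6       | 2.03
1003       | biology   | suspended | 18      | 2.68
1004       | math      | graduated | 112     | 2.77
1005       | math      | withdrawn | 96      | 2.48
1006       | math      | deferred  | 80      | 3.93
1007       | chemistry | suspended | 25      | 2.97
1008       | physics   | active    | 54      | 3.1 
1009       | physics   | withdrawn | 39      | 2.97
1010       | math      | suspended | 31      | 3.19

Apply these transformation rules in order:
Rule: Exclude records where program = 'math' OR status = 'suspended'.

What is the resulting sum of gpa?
10.93

Step 1: Find records where program = 'math' OR status = 'suspended'
Step 2: 6 records match, summing to 18.02
Step 3: Original sum: 28.95
Step 4: Remaining sum = 28.95 - 18.02 = 10.93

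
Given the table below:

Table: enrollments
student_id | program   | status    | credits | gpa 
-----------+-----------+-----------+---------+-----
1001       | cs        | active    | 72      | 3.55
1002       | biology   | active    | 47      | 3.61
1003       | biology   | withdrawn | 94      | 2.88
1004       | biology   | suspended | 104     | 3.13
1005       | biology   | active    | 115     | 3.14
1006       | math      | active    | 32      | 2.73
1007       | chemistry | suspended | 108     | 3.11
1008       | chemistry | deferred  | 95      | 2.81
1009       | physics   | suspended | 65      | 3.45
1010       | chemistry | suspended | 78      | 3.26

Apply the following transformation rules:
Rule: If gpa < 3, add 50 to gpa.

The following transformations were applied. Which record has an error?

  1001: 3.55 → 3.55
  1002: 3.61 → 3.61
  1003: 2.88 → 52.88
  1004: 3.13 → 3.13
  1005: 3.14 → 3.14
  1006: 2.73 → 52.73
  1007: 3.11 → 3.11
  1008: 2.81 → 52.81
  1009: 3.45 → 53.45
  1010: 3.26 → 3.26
Record 1009 has an error. The correct transformed value should be 3.45, not 53.45.

Step 1: Check each record against the rule
Step 2: Record 1009 has gpa = 3.45
Step 3: Since 3.45 >= 3, the bonus should not have been applied
Step 4: Correct value = 3.45, but claimed value = 53.45
Conclusion: Record 1009 has the error.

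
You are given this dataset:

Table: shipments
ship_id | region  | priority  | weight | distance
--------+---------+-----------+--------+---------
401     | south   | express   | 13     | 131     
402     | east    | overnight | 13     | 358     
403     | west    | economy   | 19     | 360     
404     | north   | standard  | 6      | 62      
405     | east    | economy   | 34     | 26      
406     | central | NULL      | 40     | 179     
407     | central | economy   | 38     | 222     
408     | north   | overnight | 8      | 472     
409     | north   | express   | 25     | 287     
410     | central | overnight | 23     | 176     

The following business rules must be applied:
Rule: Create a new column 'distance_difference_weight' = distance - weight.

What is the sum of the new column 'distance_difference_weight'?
2054

Step 1: For each record, compute distance - weight
Example calculations:
  131 - 13 = 118
  358 - 13 = 345
  360 - 19 = 341
  ...
Step 2: Sum all derived values
Step 3: Total = 2054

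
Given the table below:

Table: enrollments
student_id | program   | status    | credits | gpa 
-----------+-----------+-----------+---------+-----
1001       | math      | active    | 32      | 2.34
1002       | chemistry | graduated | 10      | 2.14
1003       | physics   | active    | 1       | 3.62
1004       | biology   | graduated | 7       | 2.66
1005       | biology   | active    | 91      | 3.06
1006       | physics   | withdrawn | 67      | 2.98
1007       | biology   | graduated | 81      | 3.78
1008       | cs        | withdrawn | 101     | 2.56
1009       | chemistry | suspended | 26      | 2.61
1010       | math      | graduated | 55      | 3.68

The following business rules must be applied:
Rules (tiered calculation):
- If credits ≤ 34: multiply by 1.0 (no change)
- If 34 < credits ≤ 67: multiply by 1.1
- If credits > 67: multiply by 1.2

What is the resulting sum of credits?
537.8

Step 1: Tier 1 (credits ≤ 34): 5 records, sum = 76 × 1.0 = 76.0
Step 2: Tier 2 (34 < credits ≤ 67): 2 records, sum = 122 × 1.1 = 134.2
Step 3: Tier 3 (credits > 67): 3 records, sum = 273 × 1.2 = 327.6
Step 4: Final sum = 76.0 + 134.2 + 327.6 = 537.8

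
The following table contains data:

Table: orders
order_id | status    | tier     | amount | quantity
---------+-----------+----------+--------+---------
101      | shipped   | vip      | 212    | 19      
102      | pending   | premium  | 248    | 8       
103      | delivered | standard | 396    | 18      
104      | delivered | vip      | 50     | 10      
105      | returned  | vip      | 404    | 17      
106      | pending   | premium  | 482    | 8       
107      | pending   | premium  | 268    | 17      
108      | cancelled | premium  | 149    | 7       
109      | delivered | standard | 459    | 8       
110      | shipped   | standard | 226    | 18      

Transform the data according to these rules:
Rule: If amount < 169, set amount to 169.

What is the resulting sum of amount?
3033

Step 1: 2 records have amount < 169
Step 2: These records originally summed to 199
Step 3: After setting to minimum: 2 × 169 = 338
Step 4: Unaffected records sum: 2695
Step 5: Final sum = 338 + 2695 = 3033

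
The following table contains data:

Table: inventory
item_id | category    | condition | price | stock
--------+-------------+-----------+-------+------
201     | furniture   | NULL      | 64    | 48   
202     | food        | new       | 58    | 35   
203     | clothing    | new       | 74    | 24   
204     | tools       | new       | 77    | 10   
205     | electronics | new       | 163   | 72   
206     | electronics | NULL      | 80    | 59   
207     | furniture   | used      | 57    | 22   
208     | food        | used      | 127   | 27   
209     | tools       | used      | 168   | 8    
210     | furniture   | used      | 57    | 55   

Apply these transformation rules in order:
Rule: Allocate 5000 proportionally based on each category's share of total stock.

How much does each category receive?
clothing: 333.33, electronics: 1819.44, food: 861.11, furniture: 1736.11, tools: 250.0

Step 1: Calculate total stock = 360
Step 2: Calculate each category's proportion:
  clothing: 24/360 = 6.67% → 333.33
  electronics: 131/360 = 36.39% → 1819.44
  food: 62/360 = 17.22% → 861.11
  furniture: 125/360 = 34.72% → 1736.11
  tools: 18/360 = 5.00% → 250.0
Step 3: Verify: sum of allocations ≈ 5000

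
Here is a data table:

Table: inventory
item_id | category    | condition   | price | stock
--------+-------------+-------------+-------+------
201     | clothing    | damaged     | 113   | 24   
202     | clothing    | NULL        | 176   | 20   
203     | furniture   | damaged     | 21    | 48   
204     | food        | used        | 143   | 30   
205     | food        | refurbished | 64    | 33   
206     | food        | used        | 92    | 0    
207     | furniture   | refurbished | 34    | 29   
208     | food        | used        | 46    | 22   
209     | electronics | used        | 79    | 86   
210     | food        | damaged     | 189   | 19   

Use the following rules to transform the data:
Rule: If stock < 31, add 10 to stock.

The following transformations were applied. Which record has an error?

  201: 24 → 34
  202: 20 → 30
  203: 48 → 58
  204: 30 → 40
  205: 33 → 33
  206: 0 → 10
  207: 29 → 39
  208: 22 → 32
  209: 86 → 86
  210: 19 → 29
Record 203 has an error. The correct transformed value should be 48, not 58.

Step 1: Check each record against the rule
Step 2: Record 203 has stock = 48
Step 3: Since 48 >= 31, the bonus should not have been applied
Step 4: Correct value = 48, but claimed value = 58
Conclusion: Record 203 has the error.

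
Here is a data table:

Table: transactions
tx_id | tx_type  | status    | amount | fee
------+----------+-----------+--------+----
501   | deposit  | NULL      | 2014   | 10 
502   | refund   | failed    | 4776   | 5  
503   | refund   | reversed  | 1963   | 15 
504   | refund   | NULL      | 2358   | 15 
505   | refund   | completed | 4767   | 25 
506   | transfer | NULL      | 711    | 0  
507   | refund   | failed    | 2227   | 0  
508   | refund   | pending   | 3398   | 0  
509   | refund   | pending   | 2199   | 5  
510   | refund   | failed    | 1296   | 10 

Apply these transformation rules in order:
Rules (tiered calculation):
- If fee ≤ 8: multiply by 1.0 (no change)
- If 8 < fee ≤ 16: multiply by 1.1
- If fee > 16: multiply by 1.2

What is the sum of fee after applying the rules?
95.0

Step 1: Tier 1 (fee ≤ 8): 5 records, sum = 10 × 1.0 = 10.0
Step 2: Tier 2 (8 < fee ≤ 16): 4 records, sum = 50 × 1.1 = 55.0
Step 3: Tier 3 (fee > 16): 1 records, sum = 25 × 1.2 = 30.0
Step 4: Final sum = 10.0 + 55.0 + 30.0 = 95.0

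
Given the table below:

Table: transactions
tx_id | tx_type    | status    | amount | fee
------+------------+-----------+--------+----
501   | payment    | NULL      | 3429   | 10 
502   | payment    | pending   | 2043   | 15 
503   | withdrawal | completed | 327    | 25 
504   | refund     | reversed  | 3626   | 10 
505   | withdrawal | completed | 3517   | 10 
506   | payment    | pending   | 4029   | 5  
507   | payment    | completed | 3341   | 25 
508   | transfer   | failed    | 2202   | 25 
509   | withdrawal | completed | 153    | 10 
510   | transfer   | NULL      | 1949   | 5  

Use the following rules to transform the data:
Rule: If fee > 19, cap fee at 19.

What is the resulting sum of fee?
122

Step 1: 3 records have fee > 19
Step 2: These records originally summed to 75
Step 3: After capping: 3 × 19 = 57
Step 4: Unaffected records sum: 65
Step 5: Final sum = 57 + 65 = 122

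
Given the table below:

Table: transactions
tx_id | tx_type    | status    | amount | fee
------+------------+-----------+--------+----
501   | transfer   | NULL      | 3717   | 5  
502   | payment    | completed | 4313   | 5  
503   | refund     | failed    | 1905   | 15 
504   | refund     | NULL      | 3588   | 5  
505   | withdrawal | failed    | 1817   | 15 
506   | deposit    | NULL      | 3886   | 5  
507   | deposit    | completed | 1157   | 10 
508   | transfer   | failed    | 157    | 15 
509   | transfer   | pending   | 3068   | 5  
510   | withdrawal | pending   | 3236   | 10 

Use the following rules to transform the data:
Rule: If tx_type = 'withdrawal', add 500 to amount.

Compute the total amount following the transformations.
27844

Step 1: Count records where tx_type = 'withdrawal': 2
Step 2: Total bonus added: 2 × 500 = 1000
Step 3: Original sum of amount: 26844
Step 4: Final sum = 26844 + 1000 = 27844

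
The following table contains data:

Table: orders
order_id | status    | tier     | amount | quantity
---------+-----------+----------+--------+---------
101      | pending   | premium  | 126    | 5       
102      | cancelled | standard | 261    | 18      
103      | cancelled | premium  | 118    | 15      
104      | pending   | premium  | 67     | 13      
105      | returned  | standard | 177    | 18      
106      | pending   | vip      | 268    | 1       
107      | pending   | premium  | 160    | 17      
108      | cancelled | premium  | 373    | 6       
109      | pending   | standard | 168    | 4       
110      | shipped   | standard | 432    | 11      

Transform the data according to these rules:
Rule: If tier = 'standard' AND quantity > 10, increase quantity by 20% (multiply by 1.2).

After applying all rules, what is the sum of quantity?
117.4

Step 1: Find records where tier = 'standard' AND quantity > 10
Step 2: 3 records match, summing to 47
Step 3: After multiplier: 47 × 1.2 = 56.4
Step 4: Unaffected records sum: 61
Step 5: Final sum = 56.4 + 61 = 117.4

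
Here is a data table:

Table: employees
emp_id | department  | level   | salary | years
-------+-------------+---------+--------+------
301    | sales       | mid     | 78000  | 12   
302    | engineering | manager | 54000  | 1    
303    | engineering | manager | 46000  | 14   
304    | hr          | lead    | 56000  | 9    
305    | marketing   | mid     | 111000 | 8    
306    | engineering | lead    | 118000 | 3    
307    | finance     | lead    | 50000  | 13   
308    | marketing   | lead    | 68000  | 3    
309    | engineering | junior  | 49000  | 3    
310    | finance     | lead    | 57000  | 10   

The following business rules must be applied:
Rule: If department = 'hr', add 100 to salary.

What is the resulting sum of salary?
687100

Step 1: Count records where department = 'hr': 1
Step 2: Total bonus added: 1 × 100 = 100
Step 3: Original sum of salary: 687000
Step 4: Final sum = 687000 + 100 = 687100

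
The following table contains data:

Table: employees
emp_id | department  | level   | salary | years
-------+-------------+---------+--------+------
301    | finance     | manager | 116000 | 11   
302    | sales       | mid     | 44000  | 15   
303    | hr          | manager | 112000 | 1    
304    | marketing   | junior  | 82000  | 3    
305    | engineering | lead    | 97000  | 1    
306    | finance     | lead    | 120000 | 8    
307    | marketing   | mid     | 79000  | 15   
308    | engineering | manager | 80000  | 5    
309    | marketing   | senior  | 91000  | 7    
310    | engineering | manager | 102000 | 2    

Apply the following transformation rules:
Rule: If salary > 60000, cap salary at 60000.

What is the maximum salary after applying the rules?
60000

Step 1: Original maximum salary = 120000
Step 2: Apply cap at 60000
Step 3: 9 records had salary > 60000 and were capped
Step 4: Maximum after transformation = 60000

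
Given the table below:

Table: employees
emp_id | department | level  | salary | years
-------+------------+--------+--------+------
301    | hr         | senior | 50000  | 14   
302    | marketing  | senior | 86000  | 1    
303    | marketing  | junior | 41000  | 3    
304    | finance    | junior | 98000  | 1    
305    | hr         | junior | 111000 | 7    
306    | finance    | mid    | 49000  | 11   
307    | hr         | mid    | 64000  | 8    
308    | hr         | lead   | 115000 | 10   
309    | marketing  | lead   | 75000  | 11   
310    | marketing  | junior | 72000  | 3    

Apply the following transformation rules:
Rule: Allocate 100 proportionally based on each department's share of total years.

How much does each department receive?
finance: 17.39, hr: 56.52, marketing: 26.09

Step 1: Calculate total years = 69
Step 2: Calculate each department's proportion:
  finance: 12/69 = 17.39% → 17.39
  hr: 39/69 = 56.52% → 56.52
  marketing: 18/69 = 26.09% → 26.09
Step 3: Verify: sum of allocations ≈ 100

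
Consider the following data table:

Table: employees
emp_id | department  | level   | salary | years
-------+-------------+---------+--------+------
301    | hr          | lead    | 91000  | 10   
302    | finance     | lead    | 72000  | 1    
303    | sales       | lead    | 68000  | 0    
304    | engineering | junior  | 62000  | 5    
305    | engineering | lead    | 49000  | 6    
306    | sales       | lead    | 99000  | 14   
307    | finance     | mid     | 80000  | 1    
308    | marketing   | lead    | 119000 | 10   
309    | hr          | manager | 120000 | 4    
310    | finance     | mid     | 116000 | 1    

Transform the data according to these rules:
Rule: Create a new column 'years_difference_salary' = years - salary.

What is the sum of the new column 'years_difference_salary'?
-875948

Step 1: For each record, compute years - salary
Example calculations:
  10 - 91000 = -90990
  1 - 72000 = -71999
  0 - 68000 = -68000
  ...
Step 2: Sum all derived values
Step 3: Total = -875948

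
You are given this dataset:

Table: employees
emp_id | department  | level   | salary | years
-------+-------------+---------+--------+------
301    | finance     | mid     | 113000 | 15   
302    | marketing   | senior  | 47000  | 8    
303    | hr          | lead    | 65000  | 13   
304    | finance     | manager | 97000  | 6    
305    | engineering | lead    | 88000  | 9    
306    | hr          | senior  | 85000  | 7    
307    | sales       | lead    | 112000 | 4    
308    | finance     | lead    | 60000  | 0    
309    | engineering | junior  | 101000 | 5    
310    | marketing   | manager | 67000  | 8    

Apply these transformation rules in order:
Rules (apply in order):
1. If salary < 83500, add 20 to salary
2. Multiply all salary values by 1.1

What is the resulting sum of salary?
918588.0

Step 1: Apply Rule 1 - Add 20 to records with salary < 83500
  - 4 records affected: 239000 + (4 × 20) = 239080
  - Unaffected records: 596000
  - Sum after Rule 1: 835080
Step 2: Apply Rule 2 - Multiply all by 1.1
  - 835080 × 1.1 = 918588.0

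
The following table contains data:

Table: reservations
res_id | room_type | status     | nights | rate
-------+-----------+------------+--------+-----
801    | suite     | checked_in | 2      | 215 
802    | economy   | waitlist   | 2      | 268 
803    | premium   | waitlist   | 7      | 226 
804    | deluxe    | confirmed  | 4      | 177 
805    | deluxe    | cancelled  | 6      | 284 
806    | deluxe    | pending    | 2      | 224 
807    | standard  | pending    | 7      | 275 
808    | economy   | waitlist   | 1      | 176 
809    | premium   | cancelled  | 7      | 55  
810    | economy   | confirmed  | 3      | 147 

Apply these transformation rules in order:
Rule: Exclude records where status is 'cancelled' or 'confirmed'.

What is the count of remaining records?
6

Step 1: Count records to exclude
  - 2 (cancelled) + 2 (confirmed) = 4 records
Step 2: Total records: 10
Step 3: Remaining = 10 - 4 = 6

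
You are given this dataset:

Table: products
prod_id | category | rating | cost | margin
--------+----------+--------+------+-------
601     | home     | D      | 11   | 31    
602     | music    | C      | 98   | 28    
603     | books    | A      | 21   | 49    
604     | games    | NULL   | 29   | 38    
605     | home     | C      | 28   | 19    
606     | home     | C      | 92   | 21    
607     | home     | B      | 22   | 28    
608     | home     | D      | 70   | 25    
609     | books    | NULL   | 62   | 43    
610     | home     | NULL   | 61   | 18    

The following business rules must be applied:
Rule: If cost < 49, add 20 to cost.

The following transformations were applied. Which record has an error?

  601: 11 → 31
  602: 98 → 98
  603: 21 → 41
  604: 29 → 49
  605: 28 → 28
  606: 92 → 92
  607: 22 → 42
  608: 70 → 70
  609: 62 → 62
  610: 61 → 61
Record 605 has an error. The correct transformed value should be 48, not 28.

Step 1: Check each record against the rule
Step 2: Record 605 has cost = 28
Step 3: Since 28 < 49, the bonus should have been applied
Step 4: Correct value = 48, but claimed value = 28
Conclusion: Record 605 has the error.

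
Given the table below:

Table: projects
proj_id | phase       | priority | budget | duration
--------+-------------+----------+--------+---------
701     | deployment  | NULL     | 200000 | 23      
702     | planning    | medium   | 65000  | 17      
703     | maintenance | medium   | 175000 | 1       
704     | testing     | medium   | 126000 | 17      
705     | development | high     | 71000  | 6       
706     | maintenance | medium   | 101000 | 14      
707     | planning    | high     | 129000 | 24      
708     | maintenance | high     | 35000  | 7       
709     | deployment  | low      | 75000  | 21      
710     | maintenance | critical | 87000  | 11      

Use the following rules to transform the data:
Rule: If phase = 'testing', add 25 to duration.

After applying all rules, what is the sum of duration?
166

Step 1: Count records where phase = 'testing': 1
Step 2: Total bonus added: 1 × 25 = 25
Step 3: Original sum of duration: 141
Step 4: Final sum = 141 + 25 = 166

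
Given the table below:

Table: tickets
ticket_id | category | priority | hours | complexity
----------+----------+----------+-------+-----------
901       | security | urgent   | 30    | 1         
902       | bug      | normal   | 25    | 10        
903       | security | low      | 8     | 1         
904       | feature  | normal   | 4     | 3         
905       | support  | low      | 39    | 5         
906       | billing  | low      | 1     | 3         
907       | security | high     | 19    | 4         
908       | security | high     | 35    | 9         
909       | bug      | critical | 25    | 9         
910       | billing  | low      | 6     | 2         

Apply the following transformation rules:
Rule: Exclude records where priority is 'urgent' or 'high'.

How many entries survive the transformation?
7

Step 1: Count records to exclude
  - 1 (urgent) + 2 (high) = 3 records
Step 2: Total records: 10
Step 3: Remaining = 10 - 3 = 7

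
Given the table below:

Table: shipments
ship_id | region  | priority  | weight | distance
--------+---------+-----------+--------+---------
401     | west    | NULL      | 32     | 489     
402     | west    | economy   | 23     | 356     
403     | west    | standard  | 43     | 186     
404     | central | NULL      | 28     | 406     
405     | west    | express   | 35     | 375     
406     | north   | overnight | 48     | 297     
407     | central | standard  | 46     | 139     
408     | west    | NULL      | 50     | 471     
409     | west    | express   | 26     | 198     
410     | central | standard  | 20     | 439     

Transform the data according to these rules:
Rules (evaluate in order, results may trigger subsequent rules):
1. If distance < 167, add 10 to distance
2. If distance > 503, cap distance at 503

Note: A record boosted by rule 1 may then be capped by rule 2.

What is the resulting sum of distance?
3366

Step 1: Apply rule 1 to records with distance < 167
  - 1 records get bonus of 10
  - Of these, 0 records then exceed 503 and get capped
Step 2: Apply rule 2 to records with distance > 503
  - 0 records (original) are capped
Step 3: Calculate final sum = 3366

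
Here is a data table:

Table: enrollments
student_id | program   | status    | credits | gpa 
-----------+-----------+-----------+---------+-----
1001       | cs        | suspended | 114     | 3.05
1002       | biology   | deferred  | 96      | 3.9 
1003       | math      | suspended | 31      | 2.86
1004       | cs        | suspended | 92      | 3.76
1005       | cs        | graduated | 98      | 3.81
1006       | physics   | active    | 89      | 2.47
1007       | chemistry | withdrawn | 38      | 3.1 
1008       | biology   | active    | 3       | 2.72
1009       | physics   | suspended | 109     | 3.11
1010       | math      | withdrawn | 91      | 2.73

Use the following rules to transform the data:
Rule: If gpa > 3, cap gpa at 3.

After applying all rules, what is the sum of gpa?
28.78

Step 1: 6 records have gpa > 3
Step 2: These records originally summed to 20.73
Step 3: After capping: 6 × 3 = 18
Step 4: Unaffected records sum: 10.78
Step 5: Final sum = 18 + 10.78 = 28.78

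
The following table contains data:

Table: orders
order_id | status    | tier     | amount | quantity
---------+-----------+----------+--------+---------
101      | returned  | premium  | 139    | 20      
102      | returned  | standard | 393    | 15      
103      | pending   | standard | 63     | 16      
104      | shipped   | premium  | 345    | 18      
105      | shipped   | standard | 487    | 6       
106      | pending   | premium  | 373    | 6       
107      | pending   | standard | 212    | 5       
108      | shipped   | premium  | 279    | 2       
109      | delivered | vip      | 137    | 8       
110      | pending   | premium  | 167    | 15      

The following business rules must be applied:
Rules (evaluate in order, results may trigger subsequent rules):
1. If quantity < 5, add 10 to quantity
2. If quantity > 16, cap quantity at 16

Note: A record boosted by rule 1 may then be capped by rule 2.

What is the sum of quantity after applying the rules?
115

Step 1: Apply rule 1 to records with quantity < 5
  - 1 records get bonus of 10
  - Of these, 0 records then exceed 16 and get capped
Step 2: Apply rule 2 to records with quantity > 16
  - 2 records (original) are capped
Step 3: Calculate final sum = 115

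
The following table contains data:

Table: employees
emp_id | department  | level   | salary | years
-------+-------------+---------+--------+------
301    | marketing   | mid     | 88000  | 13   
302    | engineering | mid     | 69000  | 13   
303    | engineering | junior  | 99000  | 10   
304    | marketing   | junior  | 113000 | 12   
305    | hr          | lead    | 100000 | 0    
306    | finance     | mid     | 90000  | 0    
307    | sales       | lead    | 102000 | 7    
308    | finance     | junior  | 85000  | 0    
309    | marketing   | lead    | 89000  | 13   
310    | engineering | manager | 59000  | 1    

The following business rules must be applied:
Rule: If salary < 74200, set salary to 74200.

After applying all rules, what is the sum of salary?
914400

Step 1: 2 records have salary < 74200
Step 2: These records originally summed to 128000
Step 3: After setting to minimum: 2 × 74200 = 148400
Step 4: Unaffected records sum: 766000
Step 5: Final sum = 148400 + 766000 = 914400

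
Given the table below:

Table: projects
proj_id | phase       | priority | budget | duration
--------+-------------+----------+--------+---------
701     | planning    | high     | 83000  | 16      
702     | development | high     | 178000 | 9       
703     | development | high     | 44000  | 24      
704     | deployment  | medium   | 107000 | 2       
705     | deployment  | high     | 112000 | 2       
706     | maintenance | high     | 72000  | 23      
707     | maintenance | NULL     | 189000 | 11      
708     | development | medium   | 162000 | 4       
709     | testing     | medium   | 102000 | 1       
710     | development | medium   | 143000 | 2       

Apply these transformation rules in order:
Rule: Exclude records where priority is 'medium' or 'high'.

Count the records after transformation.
1

Step 1: Count records to exclude
  - 4 (medium) + 5 (high) = 9 records
Step 2: Total records: 10
Step 3: Remaining = 10 - 9 = 1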